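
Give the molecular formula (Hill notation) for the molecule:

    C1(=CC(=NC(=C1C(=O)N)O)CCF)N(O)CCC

C11H16FN3O3

Heavy atoms from the SMILES: 11 C, 1 F, 3 N, 3 O.
Implicit hydrogens by atom environment:
  4 × C: 2 H each → 8
  4 × C (aromatic): no H
  2 × O: 1 H each → 2
  1 × C: 3 H
  1 × C (aromatic): 1 H
  1 × C: no H
  1 × F: no H
  1 × N: 2 H
  1 × N (aromatic): no H
  1 × N: no H
  1 × O: no H
  Total hydrogens = 16.
Molecular formula: C11H16FN3O3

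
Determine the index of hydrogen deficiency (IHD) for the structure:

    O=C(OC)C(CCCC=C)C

Molecular formula from the SMILES: C9H16O2.
DoU = (2C + 2 + N − H − X)/2 = (2·9 + 2 + 0 − 16 − 0)/2 = 4/2 = 2.
(Structurally: 0 ring(s) + 2 π bond(s) = 2.)

2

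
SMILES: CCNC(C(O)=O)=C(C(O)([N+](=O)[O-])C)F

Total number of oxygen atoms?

5

The symbol for oxygen appears 5 times in the SMILES.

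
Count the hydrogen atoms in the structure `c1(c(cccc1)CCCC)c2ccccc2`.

Hydrogens are implicit in SMILES; fill each atom to its normal valence:
  9 × C (aromatic): 1 H each → 9
  3 × C: 2 H each → 6
  3 × C (aromatic): no H
  1 × C: 3 H
  Total hydrogens = 18.

18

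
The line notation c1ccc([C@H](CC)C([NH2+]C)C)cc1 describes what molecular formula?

Heavy atoms from the SMILES: 12 C, 1 N.
Implicit hydrogens by atom environment:
  5 × C (aromatic): 1 H each → 5
  3 × C: 3 H each → 9
  2 × C: 1 H each → 2
  1 × C: 2 H
  1 × C (aromatic): no H
  1 × N (charge +1): 2 H
  Total hydrogens = 20.
Net charge +1.
Molecular formula: C12H20N+

C12H20N+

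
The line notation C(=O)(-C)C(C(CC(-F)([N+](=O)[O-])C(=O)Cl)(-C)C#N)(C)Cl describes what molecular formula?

Heavy atoms from the SMILES: 10 C, 2 Cl, 1 F, 2 N, 4 O.
Implicit hydrogens by atom environment:
  6 × C: no H
  3 × C: 3 H each → 9
  3 × O: no H
  2 × Cl: no H
  1 × C: 2 H
  1 × F: no H
  1 × N (charge +1): no H
  1 × N: no H
  1 × O (charge -1): no H
  Total hydrogens = 11.
Molecular formula: C10H11Cl2FN2O4

C10H11Cl2FN2O4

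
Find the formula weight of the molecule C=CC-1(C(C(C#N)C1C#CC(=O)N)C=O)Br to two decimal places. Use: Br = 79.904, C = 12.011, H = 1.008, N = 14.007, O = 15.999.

Molecular formula: C11H9BrN2O2.
M = 1×79.904 + 11×12.011 + 9×1.008 + 2×14.007 + 2×15.999 = 281.11 g/mol.

281.11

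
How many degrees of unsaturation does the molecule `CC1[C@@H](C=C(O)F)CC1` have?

Molecular formula from the SMILES: C7H11FO.
DoU = (2C + 2 + N − H − X)/2 = (2·7 + 2 + 0 − 11 − 1)/2 = 4/2 = 2.
(Structurally: 1 ring(s) + 1 π bond(s) = 2.)

2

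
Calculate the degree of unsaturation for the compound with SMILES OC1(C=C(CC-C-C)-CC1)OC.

2

Molecular formula from the SMILES: C10H18O2.
DoU = (2C + 2 + N − H − X)/2 = (2·10 + 2 + 0 − 18 − 0)/2 = 4/2 = 2.
(Structurally: 1 ring(s) + 1 π bond(s) = 2.)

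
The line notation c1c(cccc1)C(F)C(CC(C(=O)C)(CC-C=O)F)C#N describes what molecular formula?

C16H17F2NO2

Heavy atoms from the SMILES: 16 C, 2 F, 1 N, 2 O.
Implicit hydrogens by atom environment:
  5 × C (aromatic): 1 H each → 5
  3 × C: 2 H each → 6
  3 × C: 1 H each → 3
  3 × C: no H
  2 × F: no H
  2 × O: no H
  1 × C: 3 H
  1 × C (aromatic): no H
  1 × N: no H
  Total hydrogens = 17.
Molecular formula: C16H17F2NO2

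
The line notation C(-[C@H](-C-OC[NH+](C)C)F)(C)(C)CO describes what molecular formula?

Heavy atoms from the SMILES: 9 C, 1 F, 1 N, 2 O.
Implicit hydrogens by atom environment:
  4 × C: 3 H each → 12
  3 × C: 2 H each → 6
  1 × C: 1 H
  1 × C: no H
  1 × F: no H
  1 × N (charge +1): 1 H
  1 × O: 1 H
  1 × O: no H
  Total hydrogens = 21.
Net charge +1.
Molecular formula: C9H21FNO2+

C9H21FNO2+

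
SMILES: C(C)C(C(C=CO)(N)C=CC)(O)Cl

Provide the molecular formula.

C9H16ClNO2

Heavy atoms from the SMILES: 9 C, 1 Cl, 1 N, 2 O.
Implicit hydrogens by atom environment:
  4 × C: 1 H each → 4
  2 × C: 3 H each → 6
  2 × C: no H
  2 × O: 1 H each → 2
  1 × C: 2 H
  1 × Cl: no H
  1 × N: 2 H
  Total hydrogens = 16.
Molecular formula: C9H16ClNO2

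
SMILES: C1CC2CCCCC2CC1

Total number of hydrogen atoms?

18

Hydrogens are implicit in SMILES; fill each atom to its normal valence:
  8 × C: 2 H each → 16
  2 × C: 1 H each → 2
  Total hydrogens = 18.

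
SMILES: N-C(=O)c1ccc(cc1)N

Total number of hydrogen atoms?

8

Hydrogens are implicit in SMILES; fill each atom to its normal valence:
  4 × C (aromatic): 1 H each → 4
  2 × C (aromatic): no H
  2 × N: 2 H each → 4
  1 × C: no H
  1 × O: no H
  Total hydrogens = 8.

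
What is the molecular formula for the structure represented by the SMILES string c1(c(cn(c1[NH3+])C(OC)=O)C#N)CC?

Heavy atoms from the SMILES: 9 C, 3 N, 2 O.
Implicit hydrogens by atom environment:
  3 × C (aromatic): no H
  2 × C: 3 H each → 6
  2 × C: no H
  2 × O: no H
  1 × C: 2 H
  1 × C (aromatic): 1 H
  1 × N (charge +1): 3 H
  1 × N (aromatic): no H
  1 × N: no H
  Total hydrogens = 12.
Net charge +1.
Molecular formula: C9H12N3O2+

C9H12N3O2+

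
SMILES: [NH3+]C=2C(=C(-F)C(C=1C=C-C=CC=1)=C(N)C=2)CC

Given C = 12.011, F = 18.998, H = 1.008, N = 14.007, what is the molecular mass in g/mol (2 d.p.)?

Molecular formula: C14H16FN2+.
M = 14×12.011 + 1×18.998 + 16×1.008 + 2×14.007 = 231.29 g/mol.

231.29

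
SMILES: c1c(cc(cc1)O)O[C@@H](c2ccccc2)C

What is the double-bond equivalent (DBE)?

Molecular formula from the SMILES: C14H14O2.
DoU = (2C + 2 + N − H − X)/2 = (2·14 + 2 + 0 − 14 − 0)/2 = 16/2 = 8.
(Structurally: 2 ring(s) + 6 π bond(s) = 8.)

8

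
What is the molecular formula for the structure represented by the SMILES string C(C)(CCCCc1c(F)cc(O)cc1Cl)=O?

Heavy atoms from the SMILES: 12 C, 1 Cl, 1 F, 2 O.
Implicit hydrogens by atom environment:
  4 × C: 2 H each → 8
  4 × C (aromatic): no H
  2 × C (aromatic): 1 H each → 2
  1 × C: 3 H
  1 × C: no H
  1 × Cl: no H
  1 × F: no H
  1 × O: 1 H
  1 × O: no H
  Total hydrogens = 14.
Molecular formula: C12H14ClFO2

C12H14ClFO2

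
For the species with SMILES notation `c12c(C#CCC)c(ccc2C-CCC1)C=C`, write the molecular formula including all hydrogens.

Heavy atoms from the SMILES: 16 C.
Implicit hydrogens by atom environment:
  6 × C: 2 H each → 12
  4 × C (aromatic): no H
  2 × C (aromatic): 1 H each → 2
  2 × C: no H
  1 × C: 3 H
  1 × C: 1 H
  Total hydrogens = 18.
Molecular formula: C16H18

C16H18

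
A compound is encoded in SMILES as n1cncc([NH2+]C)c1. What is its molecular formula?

C5H8N3+

Heavy atoms from the SMILES: 5 C, 3 N.
Implicit hydrogens by atom environment:
  3 × C (aromatic): 1 H each → 3
  2 × N (aromatic): no H
  1 × C: 3 H
  1 × C (aromatic): no H
  1 × N (charge +1): 2 H
  Total hydrogens = 8.
Net charge +1.
Molecular formula: C5H8N3+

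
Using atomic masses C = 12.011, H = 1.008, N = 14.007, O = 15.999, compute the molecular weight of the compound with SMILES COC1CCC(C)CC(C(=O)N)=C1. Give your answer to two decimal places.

183.25

Molecular formula: C10H17NO2.
M = 10×12.011 + 17×1.008 + 1×14.007 + 2×15.999 = 183.25 g/mol.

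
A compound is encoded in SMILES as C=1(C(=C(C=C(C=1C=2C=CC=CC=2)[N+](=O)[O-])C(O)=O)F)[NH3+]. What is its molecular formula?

Heavy atoms from the SMILES: 13 C, 1 F, 2 N, 4 O.
Implicit hydrogens by atom environment:
  6 × C (aromatic): 1 H each → 6
  6 × C (aromatic): no H
  2 × O: no H
  1 × C: no H
  1 × F: no H
  1 × N (charge +1): 3 H
  1 × N (charge +1): no H
  1 × O: 1 H
  1 × O (charge -1): no H
  Total hydrogens = 10.
Net charge +1.
Molecular formula: C13H10FN2O4+

C13H10FN2O4+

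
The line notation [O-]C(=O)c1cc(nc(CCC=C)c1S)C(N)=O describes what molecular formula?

Heavy atoms from the SMILES: 11 C, 2 N, 3 O, 1 S.
Implicit hydrogens by atom environment:
  4 × C (aromatic): no H
  3 × C: 2 H each → 6
  2 × C: no H
  2 × O: no H
  1 × C (aromatic): 1 H
  1 × C: 1 H
  1 × N: 2 H
  1 × N (aromatic): no H
  1 × O (charge -1): no H
  1 × S: 1 H
  Total hydrogens = 11.
Net charge -1.
Molecular formula: C11H11N2O3S-

C11H11N2O3S-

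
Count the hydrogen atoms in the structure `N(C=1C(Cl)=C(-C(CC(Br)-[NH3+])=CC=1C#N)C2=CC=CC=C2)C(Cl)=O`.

Hydrogens are implicit in SMILES; fill each atom to its normal valence:
  6 × C (aromatic): 1 H each → 6
  6 × C (aromatic): no H
  2 × C: no H
  2 × Cl: no H
  1 × Br: no H
  1 × C: 2 H
  1 × C: 1 H
  1 × N (charge +1): 3 H
  1 × N: 1 H
  1 × N: no H
  1 × O: no H
  Total hydrogens = 13.

13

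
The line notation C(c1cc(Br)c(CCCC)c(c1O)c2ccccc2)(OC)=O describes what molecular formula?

C18H19BrO3

Heavy atoms from the SMILES: 1 Br, 18 C, 3 O.
Implicit hydrogens by atom environment:
  6 × C (aromatic): 1 H each → 6
  6 × C (aromatic): no H
  3 × C: 2 H each → 6
  2 × C: 3 H each → 6
  2 × O: no H
  1 × Br: no H
  1 × C: no H
  1 × O: 1 H
  Total hydrogens = 19.
Molecular formula: C18H19BrO3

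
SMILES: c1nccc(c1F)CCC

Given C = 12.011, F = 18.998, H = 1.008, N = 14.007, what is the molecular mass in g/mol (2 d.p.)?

139.17

Molecular formula: C8H10FN.
M = 8×12.011 + 1×18.998 + 10×1.008 + 1×14.007 = 139.17 g/mol.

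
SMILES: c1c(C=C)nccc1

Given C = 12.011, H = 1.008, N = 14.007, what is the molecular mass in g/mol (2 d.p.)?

Molecular formula: C7H7N.
M = 7×12.011 + 7×1.008 + 1×14.007 = 105.14 g/mol.

105.14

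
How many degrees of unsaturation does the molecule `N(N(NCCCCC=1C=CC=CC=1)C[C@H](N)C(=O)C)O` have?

5

Molecular formula from the SMILES: C14H24N4O2.
DoU = (2C + 2 + N − H − X)/2 = (2·14 + 2 + 4 − 24 − 0)/2 = 10/2 = 5.
(Structurally: 1 ring(s) + 4 π bond(s) = 5.)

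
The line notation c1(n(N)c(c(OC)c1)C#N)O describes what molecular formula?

Heavy atoms from the SMILES: 6 C, 3 N, 2 O.
Implicit hydrogens by atom environment:
  3 × C (aromatic): no H
  1 × C: 3 H
  1 × C (aromatic): 1 H
  1 × C: no H
  1 × N: 2 H
  1 × N (aromatic): no H
  1 × N: no H
  1 × O: 1 H
  1 × O: no H
  Total hydrogens = 7.
Molecular formula: C6H7N3O2

C6H7N3O2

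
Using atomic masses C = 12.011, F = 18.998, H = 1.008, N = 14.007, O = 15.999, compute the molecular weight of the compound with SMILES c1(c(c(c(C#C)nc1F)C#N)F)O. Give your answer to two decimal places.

Molecular formula: C8H2F2N2O.
M = 8×12.011 + 2×18.998 + 2×1.008 + 2×14.007 + 1×15.999 = 180.11 g/mol.

180.11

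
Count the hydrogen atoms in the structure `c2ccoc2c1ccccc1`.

Hydrogens are implicit in SMILES; fill each atom to its normal valence:
  8 × C (aromatic): 1 H each → 8
  2 × C (aromatic): no H
  1 × O (aromatic): no H
  Total hydrogens = 8.

8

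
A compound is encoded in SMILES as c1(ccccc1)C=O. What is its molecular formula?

Heavy atoms from the SMILES: 7 C, 1 O.
Implicit hydrogens by atom environment:
  5 × C (aromatic): 1 H each → 5
  1 × C: 1 H
  1 × C (aromatic): no H
  1 × O: no H
  Total hydrogens = 6.
Molecular formula: C7H6O

C7H6O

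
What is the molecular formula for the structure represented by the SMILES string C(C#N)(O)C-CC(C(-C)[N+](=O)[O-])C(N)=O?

Heavy atoms from the SMILES: 8 C, 3 N, 4 O.
Implicit hydrogens by atom environment:
  3 × C: 1 H each → 3
  2 × C: 2 H each → 4
  2 × C: no H
  2 × O: no H
  1 × C: 3 H
  1 × N: 2 H
  1 × N: no H
  1 × N (charge +1): no H
  1 × O: 1 H
  1 × O (charge -1): no H
  Total hydrogens = 13.
Molecular formula: C8H13N3O4

C8H13N3O4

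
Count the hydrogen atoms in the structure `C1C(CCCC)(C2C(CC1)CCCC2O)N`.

27

Hydrogens are implicit in SMILES; fill each atom to its normal valence:
  9 × C: 2 H each → 18
  3 × C: 1 H each → 3
  1 × C: 3 H
  1 × C: no H
  1 × N: 2 H
  1 × O: 1 H
  Total hydrogens = 27.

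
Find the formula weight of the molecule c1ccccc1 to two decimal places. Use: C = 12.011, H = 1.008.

78.11

Molecular formula: C6H6.
M = 6×12.011 + 6×1.008 = 78.11 g/mol.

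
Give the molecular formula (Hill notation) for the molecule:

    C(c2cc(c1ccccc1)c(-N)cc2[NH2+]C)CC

Heavy atoms from the SMILES: 16 C, 2 N.
Implicit hydrogens by atom environment:
  7 × C (aromatic): 1 H each → 7
  5 × C (aromatic): no H
  2 × C: 3 H each → 6
  2 × C: 2 H each → 4
  1 × N (charge +1): 2 H
  1 × N: 2 H
  Total hydrogens = 21.
Net charge +1.
Molecular formula: C16H21N2+

C16H21N2+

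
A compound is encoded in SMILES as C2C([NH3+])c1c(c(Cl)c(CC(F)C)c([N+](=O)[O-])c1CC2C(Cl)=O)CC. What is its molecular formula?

Heavy atoms from the SMILES: 16 C, 2 Cl, 1 F, 2 N, 3 O.
Implicit hydrogens by atom environment:
  6 × C (aromatic): no H
  4 × C: 2 H each → 8
  3 × C: 1 H each → 3
  2 × C: 3 H each → 6
  2 × Cl: no H
  2 × O: no H
  1 × C: no H
  1 × F: no H
  1 × N (charge +1): 3 H
  1 × N (charge +1): no H
  1 × O (charge -1): no H
  Total hydrogens = 20.
Net charge +1.
Molecular formula: C16H20Cl2FN2O3+

C16H20Cl2FN2O3+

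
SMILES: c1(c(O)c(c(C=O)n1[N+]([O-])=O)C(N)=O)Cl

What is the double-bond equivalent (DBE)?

Molecular formula from the SMILES: C6H4ClN3O5.
DoU = (2C + 2 + N − H − X)/2 = (2·6 + 2 + 3 − 4 − 1)/2 = 12/2 = 6.
(Structurally: 1 ring(s) + 5 π bond(s) = 6.)

6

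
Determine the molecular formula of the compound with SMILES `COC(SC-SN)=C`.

C4H9NOS2

Heavy atoms from the SMILES: 4 C, 1 N, 1 O, 2 S.
Implicit hydrogens by atom environment:
  2 × C: 2 H each → 4
  2 × S: no H
  1 × C: 3 H
  1 × C: no H
  1 × N: 2 H
  1 × O: no H
  Total hydrogens = 9.
Molecular formula: C4H9NOS2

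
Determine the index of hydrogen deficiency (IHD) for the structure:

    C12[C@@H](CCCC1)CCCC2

Molecular formula from the SMILES: C10H18.
DoU = (2C + 2 + N − H − X)/2 = (2·10 + 2 + 0 − 18 − 0)/2 = 4/2 = 2.
(Structurally: 2 ring(s) + 0 π bond(s) = 2.)

2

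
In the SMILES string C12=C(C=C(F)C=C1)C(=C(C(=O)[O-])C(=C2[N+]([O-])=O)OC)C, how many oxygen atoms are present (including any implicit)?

The symbol for oxygen appears 5 times in the SMILES.

5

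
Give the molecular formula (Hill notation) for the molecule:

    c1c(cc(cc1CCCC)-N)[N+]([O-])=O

C10H14N2O2

Heavy atoms from the SMILES: 10 C, 2 N, 2 O.
Implicit hydrogens by atom environment:
  3 × C: 2 H each → 6
  3 × C (aromatic): 1 H each → 3
  3 × C (aromatic): no H
  1 × C: 3 H
  1 × N: 2 H
  1 × N (charge +1): no H
  1 × O: no H
  1 × O (charge -1): no H
  Total hydrogens = 14.
Molecular formula: C10H14N2O2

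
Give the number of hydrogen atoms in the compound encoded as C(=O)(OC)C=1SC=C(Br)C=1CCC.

11

Hydrogens are implicit in SMILES; fill each atom to its normal valence:
  3 × C (aromatic): no H
  2 × C: 3 H each → 6
  2 × C: 2 H each → 4
  2 × O: no H
  1 × Br: no H
  1 × C (aromatic): 1 H
  1 × C: no H
  1 × S (aromatic): no H
  Total hydrogens = 11.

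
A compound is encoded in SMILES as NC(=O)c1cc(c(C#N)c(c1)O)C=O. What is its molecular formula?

C9H6N2O3

Heavy atoms from the SMILES: 9 C, 2 N, 3 O.
Implicit hydrogens by atom environment:
  4 × C (aromatic): no H
  2 × C (aromatic): 1 H each → 2
  2 × C: no H
  2 × O: no H
  1 × C: 1 H
  1 × N: 2 H
  1 × N: no H
  1 × O: 1 H
  Total hydrogens = 6.
Molecular formula: C9H6N2O3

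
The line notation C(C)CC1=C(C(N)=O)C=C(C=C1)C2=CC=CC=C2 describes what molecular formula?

Heavy atoms from the SMILES: 16 C, 1 N, 1 O.
Implicit hydrogens by atom environment:
  8 × C (aromatic): 1 H each → 8
  4 × C (aromatic): no H
  2 × C: 2 H each → 4
  1 × C: 3 H
  1 × C: no H
  1 × N: 2 H
  1 × O: no H
  Total hydrogens = 17.
Molecular formula: C16H17NO

C16H17NO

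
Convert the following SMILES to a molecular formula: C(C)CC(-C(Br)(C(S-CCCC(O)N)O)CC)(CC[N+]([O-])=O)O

Heavy atoms from the SMILES: 1 Br, 14 C, 2 N, 5 O, 1 S.
Implicit hydrogens by atom environment:
  8 × C: 2 H each → 16
  3 × O: 1 H each → 3
  2 × C: 3 H each → 6
  2 × C: 1 H each → 2
  2 × C: no H
  1 × Br: no H
  1 × N: 2 H
  1 × N (charge +1): no H
  1 × O: no H
  1 × O (charge -1): no H
  1 × S: no H
  Total hydrogens = 29.
Molecular formula: C14H29BrN2O5S

C14H29BrN2O5S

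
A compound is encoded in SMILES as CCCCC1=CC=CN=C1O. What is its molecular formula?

Heavy atoms from the SMILES: 9 C, 1 N, 1 O.
Implicit hydrogens by atom environment:
  3 × C: 2 H each → 6
  3 × C (aromatic): 1 H each → 3
  2 × C (aromatic): no H
  1 × C: 3 H
  1 × N (aromatic): no H
  1 × O: 1 H
  Total hydrogens = 13.
Molecular formula: C9H13NO

C9H13NO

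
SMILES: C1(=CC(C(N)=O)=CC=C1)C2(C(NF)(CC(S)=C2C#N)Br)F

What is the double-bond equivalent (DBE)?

9

Molecular formula from the SMILES: C13H10BrF2N3OS.
DoU = (2C + 2 + N − H − X)/2 = (2·13 + 2 + 3 − 10 − 3)/2 = 18/2 = 9.
(Structurally: 2 ring(s) + 7 π bond(s) = 9.)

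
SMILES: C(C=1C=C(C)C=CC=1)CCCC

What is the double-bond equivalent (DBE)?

Molecular formula from the SMILES: C12H18.
DoU = (2C + 2 + N − H − X)/2 = (2·12 + 2 + 0 − 18 − 0)/2 = 8/2 = 4.
(Structurally: 1 ring(s) + 3 π bond(s) = 4.)

4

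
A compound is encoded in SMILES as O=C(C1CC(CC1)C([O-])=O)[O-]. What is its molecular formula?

Heavy atoms from the SMILES: 7 C, 4 O.
Implicit hydrogens by atom environment:
  3 × C: 2 H each → 6
  2 × C: 1 H each → 2
  2 × C: no H
  2 × O: no H
  2 × O (charge -1): no H
  Total hydrogens = 8.
Net charge -2.
Molecular formula: [C7H8O4]2-

[C7H8O4]2-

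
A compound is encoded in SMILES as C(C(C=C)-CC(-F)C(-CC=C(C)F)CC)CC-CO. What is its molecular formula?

C16H28F2O

Heavy atoms from the SMILES: 16 C, 2 F, 1 O.
Implicit hydrogens by atom environment:
  8 × C: 2 H each → 16
  5 × C: 1 H each → 5
  2 × C: 3 H each → 6
  2 × F: no H
  1 × C: no H
  1 × O: 1 H
  Total hydrogens = 28.
Molecular formula: C16H28F2O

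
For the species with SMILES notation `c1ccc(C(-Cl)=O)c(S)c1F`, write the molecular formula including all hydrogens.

C7H4ClFOS

Heavy atoms from the SMILES: 7 C, 1 Cl, 1 F, 1 O, 1 S.
Implicit hydrogens by atom environment:
  3 × C (aromatic): 1 H each → 3
  3 × C (aromatic): no H
  1 × C: no H
  1 × Cl: no H
  1 × F: no H
  1 × O: no H
  1 × S: 1 H
  Total hydrogens = 4.
Molecular formula: C7H4ClFOS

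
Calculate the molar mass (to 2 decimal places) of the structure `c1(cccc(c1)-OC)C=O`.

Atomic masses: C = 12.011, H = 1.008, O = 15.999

Molecular formula: C8H8O2.
M = 8×12.011 + 8×1.008 + 2×15.999 = 136.15 g/mol.

136.15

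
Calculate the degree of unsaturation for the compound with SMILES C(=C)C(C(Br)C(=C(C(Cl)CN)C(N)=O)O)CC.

3

Molecular formula from the SMILES: C11H18BrClN2O2.
DoU = (2C + 2 + N − H − X)/2 = (2·11 + 2 + 2 − 18 − 2)/2 = 6/2 = 3.
(Structurally: 0 ring(s) + 3 π bond(s) = 3.)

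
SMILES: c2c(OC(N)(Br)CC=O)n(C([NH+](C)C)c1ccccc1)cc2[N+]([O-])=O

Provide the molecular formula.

C16H20BrN4O4+

Heavy atoms from the SMILES: 1 Br, 16 C, 4 N, 4 O.
Implicit hydrogens by atom environment:
  7 × C (aromatic): 1 H each → 7
  3 × C (aromatic): no H
  3 × O: no H
  2 × C: 3 H each → 6
  2 × C: 1 H each → 2
  1 × Br: no H
  1 × C: 2 H
  1 × C: no H
  1 × N: 2 H
  1 × N (charge +1): 1 H
  1 × N (aromatic): no H
  1 × N (charge +1): no H
  1 × O (charge -1): no H
  Total hydrogens = 20.
Net charge +1.
Molecular formula: C16H20BrN4O4+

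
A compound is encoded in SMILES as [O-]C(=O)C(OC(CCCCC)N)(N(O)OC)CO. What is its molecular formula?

Heavy atoms from the SMILES: 10 C, 2 N, 6 O.
Implicit hydrogens by atom environment:
  5 × C: 2 H each → 10
  3 × O: no H
  2 × C: 3 H each → 6
  2 × C: no H
  2 × O: 1 H each → 2
  1 × C: 1 H
  1 × N: 2 H
  1 × N: no H
  1 × O (charge -1): no H
  Total hydrogens = 21.
Net charge -1.
Molecular formula: C10H21N2O6-

C10H21N2O6-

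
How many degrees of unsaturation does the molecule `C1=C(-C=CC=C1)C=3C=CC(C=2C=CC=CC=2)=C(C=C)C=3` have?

Molecular formula from the SMILES: C20H16.
DoU = (2C + 2 + N − H − X)/2 = (2·20 + 2 + 0 − 16 − 0)/2 = 26/2 = 13.
(Structurally: 3 ring(s) + 10 π bond(s) = 13.)

13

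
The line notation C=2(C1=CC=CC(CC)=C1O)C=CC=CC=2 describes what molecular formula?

C14H14O

Heavy atoms from the SMILES: 14 C, 1 O.
Implicit hydrogens by atom environment:
  8 × C (aromatic): 1 H each → 8
  4 × C (aromatic): no H
  1 × C: 3 H
  1 × C: 2 H
  1 × O: 1 H
  Total hydrogens = 14.
Molecular formula: C14H14O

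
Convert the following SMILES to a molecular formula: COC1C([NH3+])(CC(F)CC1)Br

C7H14BrFNO+

Heavy atoms from the SMILES: 1 Br, 7 C, 1 F, 1 N, 1 O.
Implicit hydrogens by atom environment:
  3 × C: 2 H each → 6
  2 × C: 1 H each → 2
  1 × Br: no H
  1 × C: 3 H
  1 × C: no H
  1 × F: no H
  1 × N (charge +1): 3 H
  1 × O: no H
  Total hydrogens = 14.
Net charge +1.
Molecular formula: C7H14BrFNO+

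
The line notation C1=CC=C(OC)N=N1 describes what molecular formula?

Heavy atoms from the SMILES: 5 C, 2 N, 1 O.
Implicit hydrogens by atom environment:
  3 × C (aromatic): 1 H each → 3
  2 × N (aromatic): no H
  1 × C: 3 H
  1 × C (aromatic): no H
  1 × O: no H
  Total hydrogens = 6.
Molecular formula: C5H6N2O

C5H6N2O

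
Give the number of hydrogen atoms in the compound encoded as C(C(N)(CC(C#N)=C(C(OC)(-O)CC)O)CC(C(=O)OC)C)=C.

26

Hydrogens are implicit in SMILES; fill each atom to its normal valence:
  6 × C: no H
  4 × C: 3 H each → 12
  4 × C: 2 H each → 8
  3 × O: no H
  2 × C: 1 H each → 2
  2 × O: 1 H each → 2
  1 × N: 2 H
  1 × N: no H
  Total hydrogens = 26.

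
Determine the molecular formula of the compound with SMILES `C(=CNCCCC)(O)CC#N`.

Heavy atoms from the SMILES: 8 C, 2 N, 1 O.
Implicit hydrogens by atom environment:
  4 × C: 2 H each → 8
  2 × C: no H
  1 × C: 3 H
  1 × C: 1 H
  1 × N: 1 H
  1 × N: no H
  1 × O: 1 H
  Total hydrogens = 14.
Molecular formula: C8H14N2O

C8H14N2O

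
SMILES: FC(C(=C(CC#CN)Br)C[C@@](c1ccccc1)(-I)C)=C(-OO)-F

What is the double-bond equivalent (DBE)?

Molecular formula from the SMILES: C16H15BrF2INO2.
DoU = (2C + 2 + N − H − X)/2 = (2·16 + 2 + 1 − 15 − 4)/2 = 16/2 = 8.
(Structurally: 1 ring(s) + 7 π bond(s) = 8.)

8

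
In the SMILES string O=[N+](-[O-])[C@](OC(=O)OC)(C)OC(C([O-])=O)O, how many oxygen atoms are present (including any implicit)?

The symbol for oxygen appears 9 times in the SMILES.

9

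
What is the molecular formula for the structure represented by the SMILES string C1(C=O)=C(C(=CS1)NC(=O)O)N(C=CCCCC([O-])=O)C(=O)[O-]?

Heavy atoms from the SMILES: 13 C, 2 N, 7 O, 1 S.
Implicit hydrogens by atom environment:
  4 × O: no H
  3 × C: 2 H each → 6
  3 × C: 1 H each → 3
  3 × C (aromatic): no H
  3 × C: no H
  2 × O (charge -1): no H
  1 × C (aromatic): 1 H
  1 × N: 1 H
  1 × N: no H
  1 × O: 1 H
  1 × S (aromatic): no H
  Total hydrogens = 12.
Net charge -2.
Molecular formula: [C13H12N2O7S]2-

[C13H12N2O7S]2-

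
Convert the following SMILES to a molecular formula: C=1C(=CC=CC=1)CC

Heavy atoms from the SMILES: 8 C.
Implicit hydrogens by atom environment:
  5 × C (aromatic): 1 H each → 5
  1 × C: 3 H
  1 × C: 2 H
  1 × C (aromatic): no H
  Total hydrogens = 10.
Molecular formula: C8H10

C8H10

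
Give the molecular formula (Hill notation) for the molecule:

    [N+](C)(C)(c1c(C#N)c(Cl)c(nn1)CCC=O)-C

Heavy atoms from the SMILES: 11 C, 1 Cl, 4 N, 1 O.
Implicit hydrogens by atom environment:
  4 × C (aromatic): no H
  3 × C: 3 H each → 9
  2 × C: 2 H each → 4
  2 × N (aromatic): no H
  1 × C: 1 H
  1 × C: no H
  1 × Cl: no H
  1 × N: no H
  1 × N (charge +1): no H
  1 × O: no H
  Total hydrogens = 14.
Net charge +1.
Molecular formula: C11H14ClN4O+

C11H14ClN4O+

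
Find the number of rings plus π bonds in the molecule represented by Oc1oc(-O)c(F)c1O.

3

Molecular formula from the SMILES: C4H3FO4.
DoU = (2C + 2 + N − H − X)/2 = (2·4 + 2 + 0 − 3 − 1)/2 = 6/2 = 3.
(Structurally: 1 ring(s) + 2 π bond(s) = 3.)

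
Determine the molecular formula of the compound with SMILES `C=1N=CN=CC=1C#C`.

C6H4N2

Heavy atoms from the SMILES: 6 C, 2 N.
Implicit hydrogens by atom environment:
  3 × C (aromatic): 1 H each → 3
  2 × N (aromatic): no H
  1 × C: 1 H
  1 × C (aromatic): no H
  1 × C: no H
  Total hydrogens = 4.
Molecular formula: C6H4N2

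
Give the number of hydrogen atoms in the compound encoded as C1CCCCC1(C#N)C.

Hydrogens are implicit in SMILES; fill each atom to its normal valence:
  5 × C: 2 H each → 10
  2 × C: no H
  1 × C: 3 H
  1 × N: no H
  Total hydrogens = 13.

13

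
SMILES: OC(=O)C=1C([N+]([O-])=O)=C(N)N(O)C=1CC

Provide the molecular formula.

Heavy atoms from the SMILES: 7 C, 3 N, 5 O.
Implicit hydrogens by atom environment:
  4 × C (aromatic): no H
  2 × O: 1 H each → 2
  2 × O: no H
  1 × C: 3 H
  1 × C: 2 H
  1 × C: no H
  1 × N: 2 H
  1 × N (aromatic): no H
  1 × N (charge +1): no H
  1 × O (charge -1): no H
  Total hydrogens = 9.
Molecular formula: C7H9N3O5

C7H9N3O5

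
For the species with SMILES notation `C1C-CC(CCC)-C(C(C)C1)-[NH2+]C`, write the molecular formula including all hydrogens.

C12H26N+

Heavy atoms from the SMILES: 12 C, 1 N.
Implicit hydrogens by atom environment:
  6 × C: 2 H each → 12
  3 × C: 3 H each → 9
  3 × C: 1 H each → 3
  1 × N (charge +1): 2 H
  Total hydrogens = 26.
Net charge +1.
Molecular formula: C12H26N+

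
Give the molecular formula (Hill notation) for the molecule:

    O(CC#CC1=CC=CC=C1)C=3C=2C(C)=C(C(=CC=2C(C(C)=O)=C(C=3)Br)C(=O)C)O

C24H19BrO4

Heavy atoms from the SMILES: 1 Br, 24 C, 4 O.
Implicit hydrogens by atom environment:
  9 × C (aromatic): no H
  7 × C (aromatic): 1 H each → 7
  4 × C: no H
  3 × C: 3 H each → 9
  3 × O: no H
  1 × Br: no H
  1 × C: 2 H
  1 × O: 1 H
  Total hydrogens = 19.
Molecular formula: C24H19BrO4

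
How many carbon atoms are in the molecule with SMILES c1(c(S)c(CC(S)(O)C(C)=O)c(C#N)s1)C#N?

The symbol for carbon appears 10 times in the SMILES. Lowercase c denotes aromatic carbon and counts toward C.

10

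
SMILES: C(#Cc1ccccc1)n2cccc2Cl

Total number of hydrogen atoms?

Hydrogens are implicit in SMILES; fill each atom to its normal valence:
  8 × C (aromatic): 1 H each → 8
  2 × C (aromatic): no H
  2 × C: no H
  1 × Cl: no H
  1 × N (aromatic): no H
  Total hydrogens = 8.

8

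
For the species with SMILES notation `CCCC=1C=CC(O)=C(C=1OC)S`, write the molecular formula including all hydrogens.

Heavy atoms from the SMILES: 10 C, 2 O, 1 S.
Implicit hydrogens by atom environment:
  4 × C (aromatic): no H
  2 × C: 3 H each → 6
  2 × C: 2 H each → 4
  2 × C (aromatic): 1 H each → 2
  1 × O: 1 H
  1 × O: no H
  1 × S: 1 H
  Total hydrogens = 14.
Molecular formula: C10H14O2S

C10H14O2S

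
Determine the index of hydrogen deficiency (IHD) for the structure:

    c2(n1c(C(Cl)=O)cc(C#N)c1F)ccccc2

10

Molecular formula from the SMILES: C12H6ClFN2O.
DoU = (2C + 2 + N − H − X)/2 = (2·12 + 2 + 2 − 6 − 2)/2 = 20/2 = 10.
(Structurally: 2 ring(s) + 8 π bond(s) = 10.)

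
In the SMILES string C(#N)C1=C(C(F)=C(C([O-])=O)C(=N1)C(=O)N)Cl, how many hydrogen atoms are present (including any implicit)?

Hydrogens are implicit in SMILES; fill each atom to its normal valence:
  5 × C (aromatic): no H
  3 × C: no H
  2 × O: no H
  1 × Cl: no H
  1 × F: no H
  1 × N: 2 H
  1 × N (aromatic): no H
  1 × N: no H
  1 × O (charge -1): no H
  Total hydrogens = 2.

2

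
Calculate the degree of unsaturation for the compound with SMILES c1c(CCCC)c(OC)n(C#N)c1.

5

Molecular formula from the SMILES: C10H14N2O.
DoU = (2C + 2 + N − H − X)/2 = (2·10 + 2 + 2 − 14 − 0)/2 = 10/2 = 5.
(Structurally: 1 ring(s) + 4 π bond(s) = 5.)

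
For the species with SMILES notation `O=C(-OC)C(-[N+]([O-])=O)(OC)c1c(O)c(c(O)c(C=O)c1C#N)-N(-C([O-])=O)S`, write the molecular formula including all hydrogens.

Heavy atoms from the SMILES: 13 C, 3 N, 10 O, 1 S.
Implicit hydrogens by atom environment:
  6 × C (aromatic): no H
  6 × O: no H
  4 × C: no H
  2 × C: 3 H each → 6
  2 × N: no H
  2 × O: 1 H each → 2
  2 × O (charge -1): no H
  1 × C: 1 H
  1 × N (charge +1): no H
  1 × S: 1 H
  Total hydrogens = 10.
Net charge -1.
Molecular formula: C13H10N3O10S-

C13H10N3O10S-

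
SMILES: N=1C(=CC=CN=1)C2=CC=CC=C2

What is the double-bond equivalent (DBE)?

8

Molecular formula from the SMILES: C10H8N2.
DoU = (2C + 2 + N − H − X)/2 = (2·10 + 2 + 2 − 8 − 0)/2 = 16/2 = 8.
(Structurally: 2 ring(s) + 6 π bond(s) = 8.)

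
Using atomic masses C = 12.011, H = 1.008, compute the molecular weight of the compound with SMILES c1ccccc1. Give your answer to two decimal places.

Molecular formula: C6H6.
M = 6×12.011 + 6×1.008 = 78.11 g/mol.

78.11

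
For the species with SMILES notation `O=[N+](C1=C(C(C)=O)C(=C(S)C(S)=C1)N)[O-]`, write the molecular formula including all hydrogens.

C8H8N2O3S2

Heavy atoms from the SMILES: 8 C, 2 N, 3 O, 2 S.
Implicit hydrogens by atom environment:
  5 × C (aromatic): no H
  2 × O: no H
  2 × S: 1 H each → 2
  1 × C: 3 H
  1 × C (aromatic): 1 H
  1 × C: no H
  1 × N: 2 H
  1 × N (charge +1): no H
  1 × O (charge -1): no H
  Total hydrogens = 8.
Molecular formula: C8H8N2O3S2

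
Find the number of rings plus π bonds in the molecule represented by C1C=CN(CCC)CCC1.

2

Molecular formula from the SMILES: C9H17N.
DoU = (2C + 2 + N − H − X)/2 = (2·9 + 2 + 1 − 17 − 0)/2 = 4/2 = 2.
(Structurally: 1 ring(s) + 1 π bond(s) = 2.)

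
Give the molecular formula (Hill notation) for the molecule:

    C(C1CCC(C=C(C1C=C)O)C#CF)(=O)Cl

Heavy atoms from the SMILES: 12 C, 1 Cl, 1 F, 2 O.
Implicit hydrogens by atom environment:
  5 × C: 1 H each → 5
  4 × C: no H
  3 × C: 2 H each → 6
  1 × Cl: no H
  1 × F: no H
  1 × O: 1 H
  1 × O: no H
  Total hydrogens = 12.
Molecular formula: C12H12ClFO2

C12H12ClFO2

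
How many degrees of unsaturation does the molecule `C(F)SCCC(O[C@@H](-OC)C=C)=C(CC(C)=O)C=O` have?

4

Molecular formula from the SMILES: C13H19FO4S.
DoU = (2C + 2 + N − H − X)/2 = (2·13 + 2 + 0 − 19 − 1)/2 = 8/2 = 4.
(Structurally: 0 ring(s) + 4 π bond(s) = 4.)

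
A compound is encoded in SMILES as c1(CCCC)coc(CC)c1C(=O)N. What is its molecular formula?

C11H17NO2

Heavy atoms from the SMILES: 11 C, 1 N, 2 O.
Implicit hydrogens by atom environment:
  4 × C: 2 H each → 8
  3 × C (aromatic): no H
  2 × C: 3 H each → 6
  1 × C (aromatic): 1 H
  1 × C: no H
  1 × N: 2 H
  1 × O (aromatic): no H
  1 × O: no H
  Total hydrogens = 17.
Molecular formula: C11H17NO2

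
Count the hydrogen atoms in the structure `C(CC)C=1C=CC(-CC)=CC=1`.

16

Hydrogens are implicit in SMILES; fill each atom to its normal valence:
  4 × C (aromatic): 1 H each → 4
  3 × C: 2 H each → 6
  2 × C: 3 H each → 6
  2 × C (aromatic): no H
  Total hydrogens = 16.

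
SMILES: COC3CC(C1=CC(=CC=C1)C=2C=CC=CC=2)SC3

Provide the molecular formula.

Heavy atoms from the SMILES: 17 C, 1 O, 1 S.
Implicit hydrogens by atom environment:
  9 × C (aromatic): 1 H each → 9
  3 × C (aromatic): no H
  2 × C: 2 H each → 4
  2 × C: 1 H each → 2
  1 × C: 3 H
  1 × O: no H
  1 × S: no H
  Total hydrogens = 18.
Molecular formula: C17H18OS

C17H18OS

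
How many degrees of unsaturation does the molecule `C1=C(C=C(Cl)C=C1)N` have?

4

Molecular formula from the SMILES: C6H6ClN.
DoU = (2C + 2 + N − H − X)/2 = (2·6 + 2 + 1 − 6 − 1)/2 = 8/2 = 4.
(Structurally: 1 ring(s) + 3 π bond(s) = 4.)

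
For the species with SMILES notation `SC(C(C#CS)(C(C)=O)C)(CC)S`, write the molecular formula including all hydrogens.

C9H14OS3

Heavy atoms from the SMILES: 9 C, 1 O, 3 S.
Implicit hydrogens by atom environment:
  5 × C: no H
  3 × C: 3 H each → 9
  3 × S: 1 H each → 3
  1 × C: 2 H
  1 × O: no H
  Total hydrogens = 14.
Molecular formula: C9H14OS3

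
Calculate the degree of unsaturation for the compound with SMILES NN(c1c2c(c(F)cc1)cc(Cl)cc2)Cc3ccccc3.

Molecular formula from the SMILES: C17H14ClFN2.
DoU = (2C + 2 + N − H − X)/2 = (2·17 + 2 + 2 − 14 − 2)/2 = 22/2 = 11.
(Structurally: 3 ring(s) + 8 π bond(s) = 11.)

11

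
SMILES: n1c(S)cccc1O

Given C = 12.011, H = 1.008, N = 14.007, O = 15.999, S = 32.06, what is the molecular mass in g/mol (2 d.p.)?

127.16

Molecular formula: C5H5NOS.
M = 5×12.011 + 5×1.008 + 1×14.007 + 1×15.999 + 1×32.06 = 127.16 g/mol.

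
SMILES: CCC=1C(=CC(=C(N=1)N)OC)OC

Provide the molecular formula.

Heavy atoms from the SMILES: 9 C, 2 N, 2 O.
Implicit hydrogens by atom environment:
  4 × C (aromatic): no H
  3 × C: 3 H each → 9
  2 × O: no H
  1 × C: 2 H
  1 × C (aromatic): 1 H
  1 × N: 2 H
  1 × N (aromatic): no H
  Total hydrogens = 14.
Molecular formula: C9H14N2O2

C9H14N2O2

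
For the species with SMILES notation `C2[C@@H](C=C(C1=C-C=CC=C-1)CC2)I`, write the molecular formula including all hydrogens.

C12H13I

Heavy atoms from the SMILES: 12 C, 1 I.
Implicit hydrogens by atom environment:
  5 × C (aromatic): 1 H each → 5
  3 × C: 2 H each → 6
  2 × C: 1 H each → 2
  1 × C: no H
  1 × C (aromatic): no H
  1 × I: no H
  Total hydrogens = 13.
Molecular formula: C12H13I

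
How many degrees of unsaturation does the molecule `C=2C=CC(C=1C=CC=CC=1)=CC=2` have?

Molecular formula from the SMILES: C12H10.
DoU = (2C + 2 + N − H − X)/2 = (2·12 + 2 + 0 − 10 − 0)/2 = 16/2 = 8.
(Structurally: 2 ring(s) + 6 π bond(s) = 8.)

8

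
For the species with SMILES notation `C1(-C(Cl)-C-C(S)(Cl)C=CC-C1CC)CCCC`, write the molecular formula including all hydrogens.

C14H24Cl2S

Heavy atoms from the SMILES: 14 C, 2 Cl, 1 S.
Implicit hydrogens by atom environment:
  6 × C: 2 H each → 12
  5 × C: 1 H each → 5
  2 × C: 3 H each → 6
  2 × Cl: no H
  1 × C: no H
  1 × S: 1 H
  Total hydrogens = 24.
Molecular formula: C14H24Cl2S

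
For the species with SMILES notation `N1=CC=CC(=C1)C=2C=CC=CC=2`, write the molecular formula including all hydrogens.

C11H9N

Heavy atoms from the SMILES: 11 C, 1 N.
Implicit hydrogens by atom environment:
  9 × C (aromatic): 1 H each → 9
  2 × C (aromatic): no H
  1 × N (aromatic): no H
  Total hydrogens = 9.
Molecular formula: C11H9N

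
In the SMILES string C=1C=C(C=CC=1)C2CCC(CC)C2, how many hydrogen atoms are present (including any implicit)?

Hydrogens are implicit in SMILES; fill each atom to its normal valence:
  5 × C (aromatic): 1 H each → 5
  4 × C: 2 H each → 8
  2 × C: 1 H each → 2
  1 × C: 3 H
  1 × C (aromatic): no H
  Total hydrogens = 18.

18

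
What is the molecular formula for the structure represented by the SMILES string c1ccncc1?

C5H5N

Heavy atoms from the SMILES: 5 C, 1 N.
Implicit hydrogens by atom environment:
  5 × C (aromatic): 1 H each → 5
  1 × N (aromatic): no H
  Total hydrogens = 5.
Molecular formula: C5H5N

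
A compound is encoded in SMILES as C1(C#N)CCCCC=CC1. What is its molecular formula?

Heavy atoms from the SMILES: 9 C, 1 N.
Implicit hydrogens by atom environment:
  5 × C: 2 H each → 10
  3 × C: 1 H each → 3
  1 × C: no H
  1 × N: no H
  Total hydrogens = 13.
Molecular formula: C9H13N

C9H13N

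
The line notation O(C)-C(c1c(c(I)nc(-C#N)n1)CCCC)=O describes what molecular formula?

C11H12IN3O2

Heavy atoms from the SMILES: 11 C, 1 I, 3 N, 2 O.
Implicit hydrogens by atom environment:
  4 × C (aromatic): no H
  3 × C: 2 H each → 6
  2 × C: 3 H each → 6
  2 × C: no H
  2 × N (aromatic): no H
  2 × O: no H
  1 × I: no H
  1 × N: no H
  Total hydrogens = 12.
Molecular formula: C11H12IN3O2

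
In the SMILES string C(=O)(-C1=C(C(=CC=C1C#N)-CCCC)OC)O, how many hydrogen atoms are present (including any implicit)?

15

Hydrogens are implicit in SMILES; fill each atom to its normal valence:
  4 × C (aromatic): no H
  3 × C: 2 H each → 6
  2 × C: 3 H each → 6
  2 × C (aromatic): 1 H each → 2
  2 × C: no H
  2 × O: no H
  1 × N: no H
  1 × O: 1 H
  Total hydrogens = 15.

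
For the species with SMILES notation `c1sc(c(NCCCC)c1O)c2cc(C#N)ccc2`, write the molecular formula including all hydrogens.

Heavy atoms from the SMILES: 15 C, 2 N, 1 O, 1 S.
Implicit hydrogens by atom environment:
  5 × C (aromatic): 1 H each → 5
  5 × C (aromatic): no H
  3 × C: 2 H each → 6
  1 × C: 3 H
  1 × C: no H
  1 × N: 1 H
  1 × N: no H
  1 × O: 1 H
  1 × S (aromatic): no H
  Total hydrogens = 16.
Molecular formula: C15H16N2OS

C15H16N2OS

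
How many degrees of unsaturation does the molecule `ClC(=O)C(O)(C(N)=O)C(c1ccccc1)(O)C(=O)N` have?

Molecular formula from the SMILES: C11H11ClN2O5.
DoU = (2C + 2 + N − H − X)/2 = (2·11 + 2 + 2 − 11 − 1)/2 = 14/2 = 7.
(Structurally: 1 ring(s) + 6 π bond(s) = 7.)

7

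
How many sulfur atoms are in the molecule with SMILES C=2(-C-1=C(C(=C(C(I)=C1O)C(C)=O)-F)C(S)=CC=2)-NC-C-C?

The symbol for sulfur appears 1 time in the SMILES.

1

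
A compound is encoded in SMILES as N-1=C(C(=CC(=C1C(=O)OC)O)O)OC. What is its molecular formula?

C8H9NO5

Heavy atoms from the SMILES: 8 C, 1 N, 5 O.
Implicit hydrogens by atom environment:
  4 × C (aromatic): no H
  3 × O: no H
  2 × C: 3 H each → 6
  2 × O: 1 H each → 2
  1 × C (aromatic): 1 H
  1 × C: no H
  1 × N (aromatic): no H
  Total hydrogens = 9.
Molecular formula: C8H9NO5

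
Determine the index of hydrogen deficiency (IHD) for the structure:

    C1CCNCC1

1

Molecular formula from the SMILES: C5H11N.
DoU = (2C + 2 + N − H − X)/2 = (2·5 + 2 + 1 − 11 − 0)/2 = 2/2 = 1.
(Structurally: 1 ring(s) + 0 π bond(s) = 1.)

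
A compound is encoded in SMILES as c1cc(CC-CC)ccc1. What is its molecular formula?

C10H14

Heavy atoms from the SMILES: 10 C.
Implicit hydrogens by atom environment:
  5 × C (aromatic): 1 H each → 5
  3 × C: 2 H each → 6
  1 × C: 3 H
  1 × C (aromatic): no H
  Total hydrogens = 14.
Molecular formula: C10H14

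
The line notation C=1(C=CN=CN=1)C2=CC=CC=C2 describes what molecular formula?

Heavy atoms from the SMILES: 10 C, 2 N.
Implicit hydrogens by atom environment:
  8 × C (aromatic): 1 H each → 8
  2 × C (aromatic): no H
  2 × N (aromatic): no H
  Total hydrogens = 8.
Molecular formula: C10H8N2

C10H8N2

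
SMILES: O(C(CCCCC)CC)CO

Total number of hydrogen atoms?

Hydrogens are implicit in SMILES; fill each atom to its normal valence:
  6 × C: 2 H each → 12
  2 × C: 3 H each → 6
  1 × C: 1 H
  1 × O: 1 H
  1 × O: no H
  Total hydrogens = 20.

20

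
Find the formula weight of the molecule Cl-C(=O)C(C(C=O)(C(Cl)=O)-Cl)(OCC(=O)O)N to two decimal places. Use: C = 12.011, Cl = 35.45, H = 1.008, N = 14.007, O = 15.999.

306.48

Molecular formula: C7H6Cl3NO6.
M = 7×12.011 + 3×35.45 + 6×1.008 + 1×14.007 + 6×15.999 = 306.48 g/mol.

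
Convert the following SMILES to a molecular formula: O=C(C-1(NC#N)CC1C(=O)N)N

C6H8N4O2

Heavy atoms from the SMILES: 6 C, 4 N, 2 O.
Implicit hydrogens by atom environment:
  4 × C: no H
  2 × N: 2 H each → 4
  2 × O: no H
  1 × C: 2 H
  1 × C: 1 H
  1 × N: 1 H
  1 × N: no H
  Total hydrogens = 8.
Molecular formula: C6H8N4O2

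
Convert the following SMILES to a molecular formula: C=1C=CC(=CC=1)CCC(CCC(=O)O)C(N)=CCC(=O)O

C16H21NO4

Heavy atoms from the SMILES: 16 C, 1 N, 4 O.
Implicit hydrogens by atom environment:
  5 × C: 2 H each → 10
  5 × C (aromatic): 1 H each → 5
  3 × C: no H
  2 × C: 1 H each → 2
  2 × O: 1 H each → 2
  2 × O: no H
  1 × C (aromatic): no H
  1 × N: 2 H
  Total hydrogens = 21.
Molecular formula: C16H21NO4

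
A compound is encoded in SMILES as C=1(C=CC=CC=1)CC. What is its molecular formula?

C8H10

Heavy atoms from the SMILES: 8 C.
Implicit hydrogens by atom environment:
  5 × C (aromatic): 1 H each → 5
  1 × C: 3 H
  1 × C: 2 H
  1 × C (aromatic): no H
  Total hydrogens = 10.
Molecular formula: C8H10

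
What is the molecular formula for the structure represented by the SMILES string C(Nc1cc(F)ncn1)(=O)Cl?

C5H3ClFN3O

Heavy atoms from the SMILES: 5 C, 1 Cl, 1 F, 3 N, 1 O.
Implicit hydrogens by atom environment:
  2 × C (aromatic): 1 H each → 2
  2 × C (aromatic): no H
  2 × N (aromatic): no H
  1 × C: no H
  1 × Cl: no H
  1 × F: no H
  1 × N: 1 H
  1 × O: no H
  Total hydrogens = 3.
Molecular formula: C5H3ClFN3O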